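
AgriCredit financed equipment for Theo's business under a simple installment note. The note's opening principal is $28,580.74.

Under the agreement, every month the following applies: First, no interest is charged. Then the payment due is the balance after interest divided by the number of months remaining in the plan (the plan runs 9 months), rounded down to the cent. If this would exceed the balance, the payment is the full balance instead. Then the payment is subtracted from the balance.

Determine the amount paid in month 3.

Month 1: opening $28,580.74; payment $3,175.63; balance $25,405.11
Month 2: opening $25,405.11; payment $3,175.63; balance $22,229.48
Month 3: opening $22,229.48; payment $3,175.64; balance $19,053.84

$3,175.64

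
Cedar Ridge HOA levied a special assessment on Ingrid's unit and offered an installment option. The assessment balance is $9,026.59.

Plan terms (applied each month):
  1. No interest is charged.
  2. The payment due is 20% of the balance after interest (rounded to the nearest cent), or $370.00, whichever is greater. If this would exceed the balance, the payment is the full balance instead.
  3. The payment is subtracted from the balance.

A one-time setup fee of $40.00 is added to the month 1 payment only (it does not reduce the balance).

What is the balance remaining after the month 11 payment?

$404.42

Month 1: opening $9,026.59; payment $1,805.32 (+ $40.00 fee); balance $7,221.27
Month 2: opening $7,221.27; payment $1,444.25; balance $5,777.02
Month 3: opening $5,777.02; payment $1,155.40; balance $4,621.62
Month 4: opening $4,621.62; payment $924.32; balance $3,697.30
Month 5: opening $3,697.30; payment $739.46; balance $2,957.84
Month 6: opening $2,957.84; payment $591.57; balance $2,366.27
Month 7: opening $2,366.27; payment $473.25; balance $1,893.02
Month 8: opening $1,893.02; payment $378.60; balance $1,514.42
Month 9: opening $1,514.42; payment $370.00; balance $1,144.42
Month 10: opening $1,144.42; payment $370.00; balance $774.42
Month 11: opening $774.42; payment $370.00; balance $404.42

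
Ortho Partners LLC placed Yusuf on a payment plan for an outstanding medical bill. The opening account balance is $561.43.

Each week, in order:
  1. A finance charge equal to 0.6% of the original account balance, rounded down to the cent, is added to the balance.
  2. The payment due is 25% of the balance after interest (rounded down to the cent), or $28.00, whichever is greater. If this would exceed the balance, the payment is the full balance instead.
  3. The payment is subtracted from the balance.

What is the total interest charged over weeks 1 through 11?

# | Opening | Interest | Payment | End bal
1 | $561.43 | $3.36 | $141.19 | $423.60
2 | $423.60 | $3.36 | $106.74 | $320.22
3 | $320.22 | $3.36 | $80.89 | $242.69
4 | $242.69 | $3.36 | $61.51 | $184.54
5 | $184.54 | $3.36 | $46.97 | $140.93
6 | $140.93 | $3.36 | $36.07 | $108.22
7 | $108.22 | $3.36 | $28.00 | $83.58
8 | $83.58 | $3.36 | $28.00 | $58.94
9 | $58.94 | $3.36 | $28.00 | $34.30
10 | $34.30 | $3.36 | $28.00 | $9.66
11 | $9.66 | $3.36 | $13.02 | $0.00
Total interest: $3.36 + $3.36 + $3.36 + $3.36 + $3.36 + $3.36 + $3.36 + $3.36 + $3.36 + $3.36 + $3.36 = $36.96

$36.96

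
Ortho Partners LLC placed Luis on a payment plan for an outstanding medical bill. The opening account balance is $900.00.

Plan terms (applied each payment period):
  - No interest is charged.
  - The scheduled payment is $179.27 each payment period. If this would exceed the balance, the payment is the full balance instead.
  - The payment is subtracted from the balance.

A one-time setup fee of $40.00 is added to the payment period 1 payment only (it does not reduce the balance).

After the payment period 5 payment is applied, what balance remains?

$3.65

Payment period 1: opening $900.00; payment $179.27 (+ $40.00 fee); balance $720.73
Payment period 2: opening $720.73; payment $179.27; balance $541.46
Payment period 3: opening $541.46; payment $179.27; balance $362.19
Payment period 4: opening $362.19; payment $179.27; balance $182.92
Payment period 5: opening $182.92; payment $179.27; balance $3.65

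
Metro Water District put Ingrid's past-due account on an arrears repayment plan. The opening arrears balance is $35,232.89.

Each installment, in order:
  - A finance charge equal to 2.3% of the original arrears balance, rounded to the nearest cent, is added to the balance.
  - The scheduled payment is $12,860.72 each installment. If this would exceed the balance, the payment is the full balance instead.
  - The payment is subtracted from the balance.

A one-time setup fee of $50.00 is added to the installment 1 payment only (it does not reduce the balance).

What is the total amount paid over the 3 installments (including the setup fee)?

$37,713.97

# | Opening | Interest | Payment | Fee | End bal
1 | $35,232.89 | $810.36 | $12,860.72 | $50.00 | $23,182.53
2 | $23,182.53 | $810.36 | $12,860.72 | — | $11,132.17
3 | $11,132.17 | $810.36 | $11,942.53 | — | $0.00
Total paid: $37,713.97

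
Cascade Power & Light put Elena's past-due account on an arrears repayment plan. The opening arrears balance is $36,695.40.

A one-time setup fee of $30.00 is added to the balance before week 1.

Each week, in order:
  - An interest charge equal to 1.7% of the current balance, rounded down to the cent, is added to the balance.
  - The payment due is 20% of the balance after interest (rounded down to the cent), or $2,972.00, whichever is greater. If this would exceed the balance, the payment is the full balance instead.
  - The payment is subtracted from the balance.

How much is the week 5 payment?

Week 1: $36,725.40 +$624.33 interest = $37,349.73; pay $7,469.94 → $29,879.79
Week 2: $29,879.79 +$507.95 interest = $30,387.74; pay $6,077.54 → $24,310.20
Week 3: $24,310.20 +$413.27 interest = $24,723.47; pay $4,944.69 → $19,778.78
Week 4: $19,778.78 +$336.23 interest = $20,115.01; pay $4,023.00 → $16,092.01
Week 5: $16,092.01 +$273.56 interest = $16,365.57; pay $3,273.11 → $13,092.46

$3,273.11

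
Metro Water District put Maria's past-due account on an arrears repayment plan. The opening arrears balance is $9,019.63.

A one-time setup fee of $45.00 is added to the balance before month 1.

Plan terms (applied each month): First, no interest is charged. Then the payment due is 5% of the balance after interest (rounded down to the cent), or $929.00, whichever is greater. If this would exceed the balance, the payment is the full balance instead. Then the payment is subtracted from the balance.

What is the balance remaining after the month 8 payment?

$1,632.63

# | Opening | Payment | End bal
1 | $9,064.63 | $929.00 | $8,135.63
2 | $8,135.63 | $929.00 | $7,206.63
3 | $7,206.63 | $929.00 | $6,277.63
4 | $6,277.63 | $929.00 | $5,348.63
5 | $5,348.63 | $929.00 | $4,419.63
6 | $4,419.63 | $929.00 | $3,490.63
7 | $3,490.63 | $929.00 | $2,561.63
8 | $2,561.63 | $929.00 | $1,632.63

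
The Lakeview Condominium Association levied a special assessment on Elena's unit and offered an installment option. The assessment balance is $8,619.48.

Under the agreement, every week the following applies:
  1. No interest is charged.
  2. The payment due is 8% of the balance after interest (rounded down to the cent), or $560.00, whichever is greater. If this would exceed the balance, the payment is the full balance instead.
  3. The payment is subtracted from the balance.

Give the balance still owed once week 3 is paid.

# | Opening | Payment | End bal
1 | $8,619.48 | $689.55 | $7,929.93
2 | $7,929.93 | $634.39 | $7,295.54
3 | $7,295.54 | $583.64 | $6,711.90

$6,711.90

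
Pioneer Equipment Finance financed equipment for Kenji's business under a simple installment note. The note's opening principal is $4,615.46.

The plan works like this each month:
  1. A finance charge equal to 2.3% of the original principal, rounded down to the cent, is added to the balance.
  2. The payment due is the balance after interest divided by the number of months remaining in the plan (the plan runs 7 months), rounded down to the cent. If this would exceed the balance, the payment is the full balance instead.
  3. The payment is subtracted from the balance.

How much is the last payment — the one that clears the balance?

Month 1: $4,615.46 +$106.15 interest = $4,721.61; pay $674.51 → $4,047.10
Month 2: $4,047.10 +$106.15 interest = $4,153.25; pay $692.20 → $3,461.05
Month 3: $3,461.05 +$106.15 interest = $3,567.20; pay $713.44 → $2,853.76
Month 4: $2,853.76 +$106.15 interest = $2,959.91; pay $739.97 → $2,219.94
Month 5: $2,219.94 +$106.15 interest = $2,326.09; pay $775.36 → $1,550.73
Month 6: $1,550.73 +$106.15 interest = $1,656.88; pay $828.44 → $828.44
Month 7: $828.44 +$106.15 interest = $934.59; pay $934.59 → $0.00

$934.59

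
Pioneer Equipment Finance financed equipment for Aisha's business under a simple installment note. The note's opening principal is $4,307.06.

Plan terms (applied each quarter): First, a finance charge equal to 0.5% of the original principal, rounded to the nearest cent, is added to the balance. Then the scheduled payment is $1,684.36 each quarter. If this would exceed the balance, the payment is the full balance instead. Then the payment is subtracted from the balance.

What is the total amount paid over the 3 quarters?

Quarter 1: $4,307.06 +$21.54 interest = $4,328.60; pay $1,684.36 → $2,644.24
Quarter 2: $2,644.24 +$21.54 interest = $2,665.78; pay $1,684.36 → $981.42
Quarter 3: $981.42 +$21.54 interest = $1,002.96; pay $1,002.96 → $0.00
Total paid: $4,371.68

$4,371.68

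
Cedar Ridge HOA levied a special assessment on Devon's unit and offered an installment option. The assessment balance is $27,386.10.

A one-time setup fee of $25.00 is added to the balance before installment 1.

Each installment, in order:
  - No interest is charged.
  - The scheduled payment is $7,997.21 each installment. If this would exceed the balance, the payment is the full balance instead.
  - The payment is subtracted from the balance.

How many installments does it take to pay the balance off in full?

Installment 1: $27,411.10 − $7,997.21 → $19,413.89
Installment 2: $19,413.89 − $7,997.21 → $11,416.68
Installment 3: $11,416.68 − $7,997.21 → $3,419.47
Installment 4: $3,419.47 − $3,419.47 → $0.00
Balance reaches $0.00 in installment 4.

4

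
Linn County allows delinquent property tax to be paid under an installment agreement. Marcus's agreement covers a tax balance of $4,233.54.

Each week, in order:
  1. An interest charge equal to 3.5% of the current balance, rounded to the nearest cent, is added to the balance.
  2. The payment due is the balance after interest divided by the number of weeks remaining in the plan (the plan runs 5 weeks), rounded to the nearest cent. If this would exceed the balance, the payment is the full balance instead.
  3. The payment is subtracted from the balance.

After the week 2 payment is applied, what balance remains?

$2,721.04

Week 1: opening $4,233.54; interest $148.17 → $4,381.71; payment $876.34; balance $3,505.37
Week 2: opening $3,505.37; interest $122.69 → $3,628.06; payment $907.02; balance $2,721.04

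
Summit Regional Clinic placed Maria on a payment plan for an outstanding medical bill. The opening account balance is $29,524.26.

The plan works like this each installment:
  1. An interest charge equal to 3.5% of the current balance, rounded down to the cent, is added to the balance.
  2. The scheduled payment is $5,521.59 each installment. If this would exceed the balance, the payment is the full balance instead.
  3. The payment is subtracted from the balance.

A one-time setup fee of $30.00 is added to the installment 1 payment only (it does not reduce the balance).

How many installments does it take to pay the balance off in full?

Installment 1: $29,524.26 +$1,033.34 interest = $30,557.60; pay $5,521.59 (+ $30.00 fee) → $25,036.01
Installment 2: $25,036.01 +$876.26 interest = $25,912.27; pay $5,521.59 → $20,390.68
Installment 3: $20,390.68 +$713.67 interest = $21,104.35; pay $5,521.59 → $15,582.76
Installment 4: $15,582.76 +$545.39 interest = $16,128.15; pay $5,521.59 → $10,606.56
Installment 5: $10,606.56 +$371.22 interest = $10,977.78; pay $5,521.59 → $5,456.19
Installment 6: $5,456.19 +$190.96 interest = $5,647.15; pay $5,521.59 → $125.56
Installment 7: $125.56 +$4.39 interest = $129.95; pay $129.95 → $0.00
Balance reaches $0.00 in installment 7.

7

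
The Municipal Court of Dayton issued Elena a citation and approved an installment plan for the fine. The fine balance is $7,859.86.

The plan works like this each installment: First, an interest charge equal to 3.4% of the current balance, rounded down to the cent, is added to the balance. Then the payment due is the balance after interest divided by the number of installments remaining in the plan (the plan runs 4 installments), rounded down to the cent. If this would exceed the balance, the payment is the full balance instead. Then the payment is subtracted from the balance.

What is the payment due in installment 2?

Installment 1: $7,859.86 +$267.23 interest = $8,127.09; pay $2,031.77 → $6,095.32
Installment 2: $6,095.32 +$207.24 interest = $6,302.56; pay $2,100.85 → $4,201.71

$2,100.85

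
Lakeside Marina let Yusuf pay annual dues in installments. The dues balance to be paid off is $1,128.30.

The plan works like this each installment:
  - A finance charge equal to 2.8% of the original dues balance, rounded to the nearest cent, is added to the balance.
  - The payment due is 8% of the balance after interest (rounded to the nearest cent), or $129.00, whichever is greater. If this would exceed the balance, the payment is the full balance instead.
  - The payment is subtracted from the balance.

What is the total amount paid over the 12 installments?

Installment 1: opening $1,128.30; interest $31.59 → $1,159.89; payment $129.00; balance $1,030.89
Installment 2: opening $1,030.89; interest $31.59 → $1,062.48; payment $129.00; balance $933.48
Installment 3: opening $933.48; interest $31.59 → $965.07; payment $129.00; balance $836.07
Installment 4: opening $836.07; interest $31.59 → $867.66; payment $129.00; balance $738.66
Installment 5: opening $738.66; interest $31.59 → $770.25; payment $129.00; balance $641.25
Installment 6: opening $641.25; interest $31.59 → $672.84; payment $129.00; balance $543.84
Installment 7: opening $543.84; interest $31.59 → $575.43; payment $129.00; balance $446.43
Installment 8: opening $446.43; interest $31.59 → $478.02; payment $129.00; balance $349.02
Installment 9: opening $349.02; interest $31.59 → $380.61; payment $129.00; balance $251.61
Installment 10: opening $251.61; interest $31.59 → $283.20; payment $129.00; balance $154.20
Installment 11: opening $154.20; interest $31.59 → $185.79; payment $129.00; balance $56.79
Installment 12: opening $56.79; interest $31.59 → $88.38; payment $88.38; balance $0.00
Total paid: $1,507.38

$1,507.38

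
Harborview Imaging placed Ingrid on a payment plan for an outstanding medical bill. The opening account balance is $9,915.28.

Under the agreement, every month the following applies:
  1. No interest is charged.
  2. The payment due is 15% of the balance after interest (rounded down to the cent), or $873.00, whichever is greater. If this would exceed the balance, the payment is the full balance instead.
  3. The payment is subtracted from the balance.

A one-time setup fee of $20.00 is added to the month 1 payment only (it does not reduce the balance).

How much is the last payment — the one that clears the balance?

# | Opening | Payment | Fee | End bal
1 | $9,915.28 | $1,487.29 | $20.00 | $8,427.99
2 | $8,427.99 | $1,264.19 | — | $7,163.80
3 | $7,163.80 | $1,074.57 | — | $6,089.23
4 | $6,089.23 | $913.38 | — | $5,175.85
5 | $5,175.85 | $873.00 | — | $4,302.85
6 | $4,302.85 | $873.00 | — | $3,429.85
7 | $3,429.85 | $873.00 | — | $2,556.85
8 | $2,556.85 | $873.00 | — | $1,683.85
9 | $1,683.85 | $873.00 | — | $810.85
10 | $810.85 | $810.85 | — | $0.00

$810.85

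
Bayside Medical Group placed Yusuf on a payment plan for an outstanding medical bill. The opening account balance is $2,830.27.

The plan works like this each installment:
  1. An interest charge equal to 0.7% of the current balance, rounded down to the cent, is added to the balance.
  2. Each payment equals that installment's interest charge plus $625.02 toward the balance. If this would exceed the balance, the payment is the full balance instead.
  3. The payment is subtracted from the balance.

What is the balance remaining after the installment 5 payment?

Installment 1: opening $2,830.27; interest $19.81 → $2,850.08; payment $644.83; balance $2,205.25
Installment 2: opening $2,205.25; interest $15.43 → $2,220.68; payment $640.45; balance $1,580.23
Installment 3: opening $1,580.23; interest $11.06 → $1,591.29; payment $636.08; balance $955.21
Installment 4: opening $955.21; interest $6.68 → $961.89; payment $631.70; balance $330.19
Installment 5: opening $330.19; interest $2.31 → $332.50; payment $332.50; balance $0.00

$0.00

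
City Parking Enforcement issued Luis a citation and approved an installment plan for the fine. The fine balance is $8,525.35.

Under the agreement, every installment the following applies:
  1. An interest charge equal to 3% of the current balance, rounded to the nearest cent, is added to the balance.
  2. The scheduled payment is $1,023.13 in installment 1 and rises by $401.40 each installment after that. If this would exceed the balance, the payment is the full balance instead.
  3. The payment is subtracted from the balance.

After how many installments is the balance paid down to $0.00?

Installment 1: $8,525.35 +$255.76 interest = $8,781.11; pay $1,023.13 → $7,757.98
Installment 2: $7,757.98 +$232.74 interest = $7,990.72; pay $1,424.53 → $6,566.19
Installment 3: $6,566.19 +$196.99 interest = $6,763.18; pay $1,825.93 → $4,937.25
Installment 4: $4,937.25 +$148.12 interest = $5,085.37; pay $2,227.33 → $2,858.04
Installment 5: $2,858.04 +$85.74 interest = $2,943.78; pay $2,628.73 → $315.05
Installment 6: $315.05 +$9.45 interest = $324.50; pay $324.50 → $0.00
Balance reaches $0.00 in installment 6.

6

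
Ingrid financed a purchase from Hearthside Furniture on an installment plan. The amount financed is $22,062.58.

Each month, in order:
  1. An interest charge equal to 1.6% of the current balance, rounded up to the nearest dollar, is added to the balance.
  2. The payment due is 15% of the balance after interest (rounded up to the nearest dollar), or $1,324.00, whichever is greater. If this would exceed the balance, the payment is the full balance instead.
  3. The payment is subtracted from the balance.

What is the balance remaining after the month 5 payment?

$10,598.58

Month 1: opening $22,062.58; interest $354.00 → $22,416.58; payment $3,363.00; balance $19,053.58
Month 2: opening $19,053.58; interest $305.00 → $19,358.58; payment $2,904.00; balance $16,454.58
Month 3: opening $16,454.58; interest $264.00 → $16,718.58; payment $2,508.00; balance $14,210.58
Month 4: opening $14,210.58; interest $228.00 → $14,438.58; payment $2,166.00; balance $12,272.58
Month 5: opening $12,272.58; interest $197.00 → $12,469.58; payment $1,871.00; balance $10,598.58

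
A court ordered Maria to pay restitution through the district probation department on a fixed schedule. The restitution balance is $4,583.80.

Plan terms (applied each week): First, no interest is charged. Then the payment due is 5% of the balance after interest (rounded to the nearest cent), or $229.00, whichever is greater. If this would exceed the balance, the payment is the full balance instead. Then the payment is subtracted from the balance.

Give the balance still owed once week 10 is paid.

$2,293.61

Week 1: opening $4,583.80; payment $229.19; balance $4,354.61
Week 2: opening $4,354.61; payment $229.00; balance $4,125.61
Week 3: opening $4,125.61; payment $229.00; balance $3,896.61
Week 4: opening $3,896.61; payment $229.00; balance $3,667.61
Week 5: opening $3,667.61; payment $229.00; balance $3,438.61
Week 6: opening $3,438.61; payment $229.00; balance $3,209.61
Week 7: opening $3,209.61; payment $229.00; balance $2,980.61
Week 8: opening $2,980.61; payment $229.00; balance $2,751.61
Week 9: opening $2,751.61; payment $229.00; balance $2,522.61
Week 10: opening $2,522.61; payment $229.00; balance $2,293.61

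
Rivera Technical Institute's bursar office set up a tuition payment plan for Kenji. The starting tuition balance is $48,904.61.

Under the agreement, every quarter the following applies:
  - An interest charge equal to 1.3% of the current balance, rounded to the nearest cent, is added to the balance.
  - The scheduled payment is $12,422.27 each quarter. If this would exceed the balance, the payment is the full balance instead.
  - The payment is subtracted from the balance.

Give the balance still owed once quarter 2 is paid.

Quarter 1: $48,904.61 +$635.76 interest = $49,540.37; pay $12,422.27 → $37,118.10
Quarter 2: $37,118.10 +$482.54 interest = $37,600.64; pay $12,422.27 → $25,178.37

$25,178.37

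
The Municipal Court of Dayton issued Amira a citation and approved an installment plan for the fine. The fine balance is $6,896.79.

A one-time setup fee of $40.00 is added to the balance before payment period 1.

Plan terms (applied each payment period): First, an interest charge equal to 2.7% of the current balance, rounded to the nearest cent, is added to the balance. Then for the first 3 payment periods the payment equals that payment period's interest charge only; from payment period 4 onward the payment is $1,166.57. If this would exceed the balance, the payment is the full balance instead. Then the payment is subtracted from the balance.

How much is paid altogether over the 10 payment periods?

Payment period 1: $6,936.79 +$187.29 interest = $7,124.08; pay $187.29 → $6,936.79
Payment period 2: $6,936.79 +$187.29 interest = $7,124.08; pay $187.29 → $6,936.79
Payment period 3: $6,936.79 +$187.29 interest = $7,124.08; pay $187.29 → $6,936.79
Payment period 4: $6,936.79 +$187.29 interest = $7,124.08; pay $1,166.57 → $5,957.51
Payment period 5: $5,957.51 +$160.85 interest = $6,118.36; pay $1,166.57 → $4,951.79
Payment period 6: $4,951.79 +$133.70 interest = $5,085.49; pay $1,166.57 → $3,918.92
Payment period 7: $3,918.92 +$105.81 interest = $4,024.73; pay $1,166.57 → $2,858.16
Payment period 8: $2,858.16 +$77.17 interest = $2,935.33; pay $1,166.57 → $1,768.76
Payment period 9: $1,768.76 +$47.76 interest = $1,816.52; pay $1,166.57 → $649.95
Payment period 10: $649.95 +$17.55 interest = $667.50; pay $667.50 → $0.00
Total paid: $8,228.79

$8,228.79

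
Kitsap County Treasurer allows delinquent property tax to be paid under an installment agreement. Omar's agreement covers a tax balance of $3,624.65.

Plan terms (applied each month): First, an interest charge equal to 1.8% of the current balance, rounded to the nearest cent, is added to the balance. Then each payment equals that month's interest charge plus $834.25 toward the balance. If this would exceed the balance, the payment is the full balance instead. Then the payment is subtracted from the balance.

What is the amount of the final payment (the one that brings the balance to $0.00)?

Month 1: $3,624.65 +$65.24 interest = $3,689.89; pay $899.49 → $2,790.40
Month 2: $2,790.40 +$50.23 interest = $2,840.63; pay $884.48 → $1,956.15
Month 3: $1,956.15 +$35.21 interest = $1,991.36; pay $869.46 → $1,121.90
Month 4: $1,121.90 +$20.19 interest = $1,142.09; pay $854.44 → $287.65
Month 5: $287.65 +$5.18 interest = $292.83; pay $292.83 → $0.00

$292.83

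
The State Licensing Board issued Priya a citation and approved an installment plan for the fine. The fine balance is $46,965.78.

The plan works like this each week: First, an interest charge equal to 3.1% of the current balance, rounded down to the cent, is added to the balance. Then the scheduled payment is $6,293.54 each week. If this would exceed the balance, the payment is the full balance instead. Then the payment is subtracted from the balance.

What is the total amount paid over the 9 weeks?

$54,261.18

# | Opening | Interest | Payment | End bal
1 | $46,965.78 | $1,455.93 | $6,293.54 | $42,128.17
2 | $42,128.17 | $1,305.97 | $6,293.54 | $37,140.60
3 | $37,140.60 | $1,151.35 | $6,293.54 | $31,998.41
4 | $31,998.41 | $991.95 | $6,293.54 | $26,696.82
5 | $26,696.82 | $827.60 | $6,293.54 | $21,230.88
6 | $21,230.88 | $658.15 | $6,293.54 | $15,595.49
7 | $15,595.49 | $483.46 | $6,293.54 | $9,785.41
8 | $9,785.41 | $303.34 | $6,293.54 | $3,795.21
9 | $3,795.21 | $117.65 | $3,912.86 | $0.00
Total paid: $54,261.18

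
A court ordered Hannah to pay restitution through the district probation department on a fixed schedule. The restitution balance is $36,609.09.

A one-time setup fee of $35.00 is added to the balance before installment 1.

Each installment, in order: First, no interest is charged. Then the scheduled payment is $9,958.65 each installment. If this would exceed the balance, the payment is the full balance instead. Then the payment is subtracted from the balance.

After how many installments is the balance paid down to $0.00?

Installment 1: opening $36,644.09; payment $9,958.65; balance $26,685.44
Installment 2: opening $26,685.44; payment $9,958.65; balance $16,726.79
Installment 3: opening $16,726.79; payment $9,958.65; balance $6,768.14
Installment 4: opening $6,768.14; payment $6,768.14; balance $0.00
Balance reaches $0.00 in installment 4.

4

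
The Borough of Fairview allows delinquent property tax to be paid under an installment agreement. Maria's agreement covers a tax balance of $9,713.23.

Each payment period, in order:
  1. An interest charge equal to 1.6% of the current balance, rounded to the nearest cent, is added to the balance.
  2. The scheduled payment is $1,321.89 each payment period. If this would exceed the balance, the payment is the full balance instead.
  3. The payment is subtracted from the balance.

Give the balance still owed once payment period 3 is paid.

$6,157.51

Payment period 1: $9,713.23 +$155.41 interest = $9,868.64; pay $1,321.89 → $8,546.75
Payment period 2: $8,546.75 +$136.75 interest = $8,683.50; pay $1,321.89 → $7,361.61
Payment period 3: $7,361.61 +$117.79 interest = $7,479.40; pay $1,321.89 → $6,157.51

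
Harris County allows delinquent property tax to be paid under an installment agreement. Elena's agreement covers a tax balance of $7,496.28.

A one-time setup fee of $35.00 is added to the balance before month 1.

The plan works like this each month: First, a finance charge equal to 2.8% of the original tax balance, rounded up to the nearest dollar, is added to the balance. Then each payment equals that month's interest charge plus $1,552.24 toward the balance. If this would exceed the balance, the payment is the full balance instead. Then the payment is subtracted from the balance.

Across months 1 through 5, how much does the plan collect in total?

$8,581.28

Month 1: $7,531.28 +$210.00 interest = $7,741.28; pay $1,762.24 → $5,979.04
Month 2: $5,979.04 +$210.00 interest = $6,189.04; pay $1,762.24 → $4,426.80
Month 3: $4,426.80 +$210.00 interest = $4,636.80; pay $1,762.24 → $2,874.56
Month 4: $2,874.56 +$210.00 interest = $3,084.56; pay $1,762.24 → $1,322.32
Month 5: $1,322.32 +$210.00 interest = $1,532.32; pay $1,532.32 → $0.00
Total paid: $8,581.28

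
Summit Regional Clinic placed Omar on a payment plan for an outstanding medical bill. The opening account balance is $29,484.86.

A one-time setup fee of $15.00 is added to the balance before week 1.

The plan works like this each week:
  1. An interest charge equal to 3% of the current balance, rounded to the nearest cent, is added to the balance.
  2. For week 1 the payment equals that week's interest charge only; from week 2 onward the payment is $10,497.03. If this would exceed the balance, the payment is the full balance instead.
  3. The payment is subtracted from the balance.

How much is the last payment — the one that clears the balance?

Week 1: opening $29,499.86; interest $885.00 → $30,384.86; payment $885.00; balance $29,499.86
Week 2: opening $29,499.86; interest $885.00 → $30,384.86; payment $10,497.03; balance $19,887.83
Week 3: opening $19,887.83; interest $596.63 → $20,484.46; payment $10,497.03; balance $9,987.43
Week 4: opening $9,987.43; interest $299.62 → $10,287.05; payment $10,287.05; balance $0.00

$10,287.05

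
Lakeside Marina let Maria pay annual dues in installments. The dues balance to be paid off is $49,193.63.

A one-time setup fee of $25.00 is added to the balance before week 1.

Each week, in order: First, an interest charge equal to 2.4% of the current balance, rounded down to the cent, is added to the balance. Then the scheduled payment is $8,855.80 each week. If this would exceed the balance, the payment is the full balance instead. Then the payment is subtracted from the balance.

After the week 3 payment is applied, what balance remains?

Week 1: $49,218.63 +$1,181.24 interest = $50,399.87; pay $8,855.80 → $41,544.07
Week 2: $41,544.07 +$997.05 interest = $42,541.12; pay $8,855.80 → $33,685.32
Week 3: $33,685.32 +$808.44 interest = $34,493.76; pay $8,855.80 → $25,637.96

$25,637.96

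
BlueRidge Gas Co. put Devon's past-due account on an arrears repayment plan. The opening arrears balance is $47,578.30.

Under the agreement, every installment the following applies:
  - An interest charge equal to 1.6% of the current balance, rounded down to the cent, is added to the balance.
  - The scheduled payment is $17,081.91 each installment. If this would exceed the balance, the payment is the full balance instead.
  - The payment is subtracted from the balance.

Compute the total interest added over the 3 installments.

# | Opening | Interest | Payment | End bal
1 | $47,578.30 | $761.25 | $17,081.91 | $31,257.64
2 | $31,257.64 | $500.12 | $17,081.91 | $14,675.85
3 | $14,675.85 | $234.81 | $14,910.66 | $0.00
Total interest: $761.25 + $500.12 + $234.81 = $1,496.18

$1,496.18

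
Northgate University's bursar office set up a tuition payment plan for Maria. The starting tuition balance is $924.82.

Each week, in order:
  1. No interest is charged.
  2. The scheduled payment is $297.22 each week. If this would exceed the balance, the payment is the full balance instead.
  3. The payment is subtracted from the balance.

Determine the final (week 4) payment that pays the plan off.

$33.16

Week 1: $924.82 − $297.22 → $627.60
Week 2: $627.60 − $297.22 → $330.38
Week 3: $330.38 − $297.22 → $33.16
Week 4: $33.16 − $33.16 → $0.00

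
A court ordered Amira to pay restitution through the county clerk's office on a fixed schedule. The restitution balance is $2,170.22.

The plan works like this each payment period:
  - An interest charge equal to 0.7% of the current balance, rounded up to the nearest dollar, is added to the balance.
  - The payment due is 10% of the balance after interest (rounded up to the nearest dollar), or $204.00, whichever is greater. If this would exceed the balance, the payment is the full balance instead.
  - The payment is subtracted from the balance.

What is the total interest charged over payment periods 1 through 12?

Payment period 1: $2,170.22 +$16.00 interest = $2,186.22; pay $219.00 → $1,967.22
Payment period 2: $1,967.22 +$14.00 interest = $1,981.22; pay $204.00 → $1,777.22
Payment period 3: $1,777.22 +$13.00 interest = $1,790.22; pay $204.00 → $1,586.22
Payment period 4: $1,586.22 +$12.00 interest = $1,598.22; pay $204.00 → $1,394.22
Payment period 5: $1,394.22 +$10.00 interest = $1,404.22; pay $204.00 → $1,200.22
Payment period 6: $1,200.22 +$9.00 interest = $1,209.22; pay $204.00 → $1,005.22
Payment period 7: $1,005.22 +$8.00 interest = $1,013.22; pay $204.00 → $809.22
Payment period 8: $809.22 +$6.00 interest = $815.22; pay $204.00 → $611.22
Payment period 9: $611.22 +$5.00 interest = $616.22; pay $204.00 → $412.22
Payment period 10: $412.22 +$3.00 interest = $415.22; pay $204.00 → $211.22
Payment period 11: $211.22 +$2.00 interest = $213.22; pay $204.00 → $9.22
Payment period 12: $9.22 +$1.00 interest = $10.22; pay $10.22 → $0.00
Total interest: $16.00 + $14.00 + $13.00 + $12.00 + $10.00 + $9.00 + $8.00 + $6.00 + $5.00 + $3.00 + $2.00 + $1.00 = $99.00

$99.00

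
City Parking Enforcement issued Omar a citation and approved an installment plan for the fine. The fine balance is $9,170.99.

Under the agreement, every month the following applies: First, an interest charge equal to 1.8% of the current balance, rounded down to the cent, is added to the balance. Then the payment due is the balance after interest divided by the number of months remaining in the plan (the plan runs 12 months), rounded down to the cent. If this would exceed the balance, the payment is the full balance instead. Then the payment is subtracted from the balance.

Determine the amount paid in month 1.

$778.00

Month 1: $9,170.99 +$165.07 interest = $9,336.06; pay $778.00 → $8,558.06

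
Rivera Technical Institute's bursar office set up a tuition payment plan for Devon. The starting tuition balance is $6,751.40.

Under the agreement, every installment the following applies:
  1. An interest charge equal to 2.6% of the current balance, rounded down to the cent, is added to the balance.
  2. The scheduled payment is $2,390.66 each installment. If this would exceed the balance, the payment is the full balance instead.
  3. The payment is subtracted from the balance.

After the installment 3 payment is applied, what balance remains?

Installment 1: $6,751.40 +$175.53 interest = $6,926.93; pay $2,390.66 → $4,536.27
Installment 2: $4,536.27 +$117.94 interest = $4,654.21; pay $2,390.66 → $2,263.55
Installment 3: $2,263.55 +$58.85 interest = $2,322.40; pay $2,322.40 → $0.00

$0.00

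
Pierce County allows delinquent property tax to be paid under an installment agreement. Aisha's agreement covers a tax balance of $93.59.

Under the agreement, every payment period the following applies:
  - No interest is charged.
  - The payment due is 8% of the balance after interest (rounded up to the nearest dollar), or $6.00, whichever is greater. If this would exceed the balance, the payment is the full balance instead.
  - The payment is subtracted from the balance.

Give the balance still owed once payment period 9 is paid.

Payment period 1: opening $93.59; payment $8.00; balance $85.59
Payment period 2: opening $85.59; payment $7.00; balance $78.59
Payment period 3: opening $78.59; payment $7.00; balance $71.59
Payment period 4: opening $71.59; payment $6.00; balance $65.59
Payment period 5: opening $65.59; payment $6.00; balance $59.59
Payment period 6: opening $59.59; payment $6.00; balance $53.59
Payment period 7: opening $53.59; payment $6.00; balance $47.59
Payment period 8: opening $47.59; payment $6.00; balance $41.59
Payment period 9: opening $41.59; payment $6.00; balance $35.59

$35.59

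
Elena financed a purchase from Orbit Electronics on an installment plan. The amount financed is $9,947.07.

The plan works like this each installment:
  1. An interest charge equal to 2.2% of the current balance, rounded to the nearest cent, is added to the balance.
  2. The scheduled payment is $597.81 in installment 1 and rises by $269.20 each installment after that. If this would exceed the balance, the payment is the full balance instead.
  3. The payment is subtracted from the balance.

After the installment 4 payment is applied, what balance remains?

Installment 1: opening $9,947.07; interest $218.84 → $10,165.91; payment $597.81; balance $9,568.10
Installment 2: opening $9,568.10; interest $210.50 → $9,778.60; payment $867.01; balance $8,911.59
Installment 3: opening $8,911.59; interest $196.05 → $9,107.64; payment $1,136.21; balance $7,971.43
Installment 4: opening $7,971.43; interest $175.37 → $8,146.80; payment $1,405.41; balance $6,741.39

$6,741.39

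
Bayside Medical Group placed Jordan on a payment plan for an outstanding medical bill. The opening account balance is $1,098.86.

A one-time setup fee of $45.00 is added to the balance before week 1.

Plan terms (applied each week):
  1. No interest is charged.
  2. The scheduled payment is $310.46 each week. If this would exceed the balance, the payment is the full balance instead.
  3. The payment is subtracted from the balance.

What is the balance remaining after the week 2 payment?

$522.94

Week 1: $1,143.86 − $310.46 → $833.40
Week 2: $833.40 − $310.46 → $522.94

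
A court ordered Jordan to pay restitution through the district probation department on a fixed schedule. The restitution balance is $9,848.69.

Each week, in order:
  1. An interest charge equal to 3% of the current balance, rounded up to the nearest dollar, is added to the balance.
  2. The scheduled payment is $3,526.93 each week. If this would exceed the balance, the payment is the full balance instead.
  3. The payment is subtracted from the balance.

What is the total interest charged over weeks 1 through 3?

$594.00

Week 1: $9,848.69 +$296.00 interest = $10,144.69; pay $3,526.93 → $6,617.76
Week 2: $6,617.76 +$199.00 interest = $6,816.76; pay $3,526.93 → $3,289.83
Week 3: $3,289.83 +$99.00 interest = $3,388.83; pay $3,388.83 → $0.00
Total interest: $296.00 + $199.00 + $99.00 = $594.00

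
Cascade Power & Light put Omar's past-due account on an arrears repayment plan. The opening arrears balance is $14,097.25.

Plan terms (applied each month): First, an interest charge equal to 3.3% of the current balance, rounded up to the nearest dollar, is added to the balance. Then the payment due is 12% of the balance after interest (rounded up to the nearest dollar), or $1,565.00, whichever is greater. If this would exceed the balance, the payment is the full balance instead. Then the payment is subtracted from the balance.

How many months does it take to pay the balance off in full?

# | Opening | Interest | Payment | End bal
1 | $14,097.25 | $466.00 | $1,748.00 | $12,815.25
2 | $12,815.25 | $423.00 | $1,589.00 | $11,649.25
3 | $11,649.25 | $385.00 | $1,565.00 | $10,469.25
4 | $10,469.25 | $346.00 | $1,565.00 | $9,250.25
5 | $9,250.25 | $306.00 | $1,565.00 | $7,991.25
6 | $7,991.25 | $264.00 | $1,565.00 | $6,690.25
7 | $6,690.25 | $221.00 | $1,565.00 | $5,346.25
8 | $5,346.25 | $177.00 | $1,565.00 | $3,958.25
9 | $3,958.25 | $131.00 | $1,565.00 | $2,524.25
10 | $2,524.25 | $84.00 | $1,565.00 | $1,043.25
11 | $1,043.25 | $35.00 | $1,078.25 | $0.00
Balance reaches $0.00 in month 11.

11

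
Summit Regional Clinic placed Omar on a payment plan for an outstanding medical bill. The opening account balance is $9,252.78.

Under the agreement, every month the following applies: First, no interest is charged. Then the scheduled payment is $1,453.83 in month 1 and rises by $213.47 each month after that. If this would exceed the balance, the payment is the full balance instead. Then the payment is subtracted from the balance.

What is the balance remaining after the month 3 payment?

# | Opening | Payment | End bal
1 | $9,252.78 | $1,453.83 | $7,798.95
2 | $7,798.95 | $1,667.30 | $6,131.65
3 | $6,131.65 | $1,880.77 | $4,250.88

$4,250.88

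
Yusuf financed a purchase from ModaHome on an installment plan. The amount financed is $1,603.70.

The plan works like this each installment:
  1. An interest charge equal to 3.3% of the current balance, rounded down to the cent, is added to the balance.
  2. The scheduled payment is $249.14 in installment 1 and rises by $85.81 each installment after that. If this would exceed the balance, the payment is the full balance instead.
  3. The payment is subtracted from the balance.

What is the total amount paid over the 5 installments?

$1,772.57

Installment 1: opening $1,603.70; interest $52.92 → $1,656.62; payment $249.14; balance $1,407.48
Installment 2: opening $1,407.48; interest $46.44 → $1,453.92; payment $334.95; balance $1,118.97
Installment 3: opening $1,118.97; interest $36.92 → $1,155.89; payment $420.76; balance $735.13
Installment 4: opening $735.13; interest $24.25 → $759.38; payment $506.57; balance $252.81
Installment 5: opening $252.81; interest $8.34 → $261.15; payment $261.15; balance $0.00
Total paid: $1,772.57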